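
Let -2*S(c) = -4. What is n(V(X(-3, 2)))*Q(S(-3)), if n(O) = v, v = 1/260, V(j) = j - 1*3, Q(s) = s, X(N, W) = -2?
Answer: 1/130 ≈ 0.0076923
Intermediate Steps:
S(c) = 2 (S(c) = -1/2*(-4) = 2)
V(j) = -3 + j (V(j) = j - 3 = -3 + j)
v = 1/260 ≈ 0.0038462
n(O) = 1/260
n(V(X(-3, 2)))*Q(S(-3)) = (1/260)*2 = 1/130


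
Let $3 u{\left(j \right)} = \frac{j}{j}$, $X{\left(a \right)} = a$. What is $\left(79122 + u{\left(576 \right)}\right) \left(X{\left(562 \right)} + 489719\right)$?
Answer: $38792176709$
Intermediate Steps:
$u{\left(j \right)} = \frac{1}{3}$ ($u{\left(j \right)} = \frac{j \frac{1}{j}}{3} = \frac{1}{3} \cdot 1 = \frac{1}{3}$)
$\left(79122 + u{\left(576 \right)}\right) \left(X{\left(562 \right)} + 489719\right) = \left(79122 + \frac{1}{3}\right) \left(562 + 489719\right) = \frac{237367}{3} \cdot 490281 = 38792176709$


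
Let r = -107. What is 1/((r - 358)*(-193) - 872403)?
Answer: -1/782658 ≈ -1.2777e-6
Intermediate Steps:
1/((r - 358)*(-193) - 872403) = 1/((-107 - 358)*(-193) - 872403) = 1/(-465*(-193) - 872403) = 1/(89745 - 872403) = 1/(-782658) = -1/782658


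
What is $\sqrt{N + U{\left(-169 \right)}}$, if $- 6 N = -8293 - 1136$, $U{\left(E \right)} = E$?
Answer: $\frac{\sqrt{5610}}{2} \approx 37.45$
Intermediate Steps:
$N = \frac{3143}{2}$ ($N = - \frac{-8293 - 1136}{6} = \left(- \frac{1}{6}\right) \left(-9429\right) = \frac{3143}{2} \approx 1571.5$)
$\sqrt{N + U{\left(-169 \right)}} = \sqrt{\frac{3143}{2} - 169} = \sqrt{\frac{2805}{2}} = \frac{\sqrt{5610}}{2}$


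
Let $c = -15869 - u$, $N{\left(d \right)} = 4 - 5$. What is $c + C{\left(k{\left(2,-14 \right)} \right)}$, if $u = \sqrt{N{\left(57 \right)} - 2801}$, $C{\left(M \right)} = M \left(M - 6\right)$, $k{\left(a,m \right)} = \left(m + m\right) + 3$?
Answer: $-15094 - i \sqrt{2802} \approx -15094.0 - 52.934 i$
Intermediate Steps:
$k{\left(a,m \right)} = 3 + 2 m$ ($k{\left(a,m \right)} = 2 m + 3 = 3 + 2 m$)
$N{\left(d \right)} = -1$
$C{\left(M \right)} = M \left(-6 + M\right)$
$u = i \sqrt{2802}$ ($u = \sqrt{-1 - 2801} = \sqrt{-2802} = i \sqrt{2802} \approx 52.934 i$)
$c = -15869 - i \sqrt{2802} \approx -15869.0 - 52.934 i$
$c + C{\left(k{\left(2,-14 \right)} \right)} = \left(-15869 - i \sqrt{2802}\right) + \left(3 + 2 \left(-14\right)\right) \left(-6 + \left(3 + 2 \left(-14\right)\right)\right) = \left(-15869 - i \sqrt{2802}\right) + \left(3 - 28\right) \left(-6 + \left(3 - 28\right)\right) = \left(-15869 - i \sqrt{2802}\right) - 25 \left(-6 - 25\right) = \left(-15869 - i \sqrt{2802}\right) - -775 = \left(-15869 - i \sqrt{2802}\right) + 775 = -15094 - i \sqrt{2802}$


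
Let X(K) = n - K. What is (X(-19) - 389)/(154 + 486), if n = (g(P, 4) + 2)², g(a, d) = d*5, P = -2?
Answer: 57/320 ≈ 0.17812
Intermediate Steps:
g(a, d) = 5*d
n = 484 (n = (5*4 + 2)² = (20 + 2)² = 22² = 484)
X(K) = 484 - K
(X(-19) - 389)/(154 + 486) = ((484 - 1*(-19)) - 389)/(154 + 486) = ((484 + 19) - 389)/640 = (503 - 389)*(1/640) = 114*(1/640) = 57/320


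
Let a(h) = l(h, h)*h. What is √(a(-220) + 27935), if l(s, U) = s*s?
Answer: I*√10620065 ≈ 3258.8*I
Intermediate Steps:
l(s, U) = s²
a(h) = h³ (a(h) = h²*h = h³)
√(a(-220) + 27935) = √((-220)³ + 27935) = √(-10648000 + 27935) = √(-10620065) = I*√10620065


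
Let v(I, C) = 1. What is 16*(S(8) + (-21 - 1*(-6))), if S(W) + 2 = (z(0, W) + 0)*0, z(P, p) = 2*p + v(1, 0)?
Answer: -272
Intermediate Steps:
z(P, p) = 1 + 2*p (z(P, p) = 2*p + 1 = 1 + 2*p)
S(W) = -2 (S(W) = -2 + ((1 + 2*W) + 0)*0 = -2 + (1 + 2*W)*0 = -2 + 0 = -2)
16*(S(8) + (-21 - 1*(-6))) = 16*(-2 + (-21 - 1*(-6))) = 16*(-2 + (-21 + 6)) = 16*(-2 - 15) = 16*(-17) = -272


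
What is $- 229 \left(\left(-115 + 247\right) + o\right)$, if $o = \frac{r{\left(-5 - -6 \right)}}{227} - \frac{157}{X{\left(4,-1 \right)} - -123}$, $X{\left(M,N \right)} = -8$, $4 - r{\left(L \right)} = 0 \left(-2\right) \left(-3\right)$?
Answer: $- \frac{781045949}{26105} \approx -29919.0$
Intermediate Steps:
$r{\left(L \right)} = 4$ ($r{\left(L \right)} = 4 - 0 \left(-2\right) \left(-3\right) = 4 - 0 \left(-3\right) = 4 - 0 = 4 + 0 = 4$)
$o = - \frac{35179}{26105}$ ($o = \frac{4}{227} - \frac{157}{-8 - -123} = 4 \cdot \frac{1}{227} - \frac{157}{-8 + 123} = \frac{4}{227} - \frac{157}{115} = - \frac{35179}{26105} \approx -1.3476$)
$- 229 \left(\left(-115 + 247\right) + o\right) = - 229 \left(\left(-115 + 247\right) - \frac{35179}{26105}\right) = - 229 \left(132 - \frac{35179}{26105}\right) = \left(-229\right) \frac{3410681}{26105} = - \frac{781045949}{26105}$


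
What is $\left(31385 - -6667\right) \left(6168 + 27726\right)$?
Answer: $1289734488$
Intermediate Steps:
$\left(31385 - -6667\right) \left(6168 + 27726\right) = \left(31385 + 6667\right) 33894 = 38052 \cdot 33894 = 1289734488$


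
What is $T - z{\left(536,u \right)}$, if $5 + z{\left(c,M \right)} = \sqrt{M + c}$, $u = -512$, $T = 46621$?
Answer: $46626 - 2 \sqrt{6} \approx 46621.0$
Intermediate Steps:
$z{\left(c,M \right)} = -5 + \sqrt{M + c}$
$T - z{\left(536,u \right)} = 46621 - \left(-5 + \sqrt{-512 + 536}\right) = 46621 - \left(-5 + \sqrt{24}\right) = 46621 - \left(-5 + 2 \sqrt{6}\right) = 46621 + \left(5 - 2 \sqrt{6}\right) = 46626 - 2 \sqrt{6}$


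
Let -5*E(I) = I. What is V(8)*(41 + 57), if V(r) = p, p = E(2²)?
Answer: -392/5 ≈ -78.400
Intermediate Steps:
E(I) = -I/5
p = -⅘ (p = -⅕*2² = -⅕*4 = -⅘ ≈ -0.80000)
V(r) = -⅘
V(8)*(41 + 57) = -4*(41 + 57)/5 = -⅘*98 = -392/5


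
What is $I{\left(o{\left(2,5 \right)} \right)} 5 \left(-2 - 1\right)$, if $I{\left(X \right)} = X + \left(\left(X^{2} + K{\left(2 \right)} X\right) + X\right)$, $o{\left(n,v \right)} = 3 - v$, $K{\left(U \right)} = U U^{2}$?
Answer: $240$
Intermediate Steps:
$K{\left(U \right)} = U^{3}$
$I{\left(X \right)} = X^{2} + 10 X$ ($I{\left(X \right)} = X + \left(\left(X^{2} + 2^{3} X\right) + X\right) = X + \left(\left(X^{2} + 8 X\right) + X\right) = X + \left(X^{2} + 9 X\right) = X^{2} + 10 X$)
$I{\left(o{\left(2,5 \right)} \right)} 5 \left(-2 - 1\right) = \left(3 - 5\right) \left(10 + \left(3 - 5\right)\right) 5 \left(-2 - 1\right) = \left(3 - 5\right) \left(10 + \left(3 - 5\right)\right) 5 \left(-3\right) = - 2 \left(10 - 2\right) \left(-15\right) = \left(-2\right) 8 \left(-15\right) = \left(-16\right) \left(-15\right) = 240$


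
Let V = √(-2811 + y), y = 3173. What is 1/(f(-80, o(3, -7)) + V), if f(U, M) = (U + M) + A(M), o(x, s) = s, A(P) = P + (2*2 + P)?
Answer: -97/9047 - √362/9047 ≈ -0.012825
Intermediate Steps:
A(P) = 4 + 2*P (A(P) = P + (4 + P) = 4 + 2*P)
f(U, M) = 4 + U + 3*M (f(U, M) = (U + M) + (4 + 2*M) = (M + U) + (4 + 2*M) = 4 + U + 3*M)
V = √362 (V = √(-2811 + 3173) = √362 ≈ 19.026)
1/(f(-80, o(3, -7)) + V) = 1/((4 - 80 + 3*(-7)) + √362) = 1/((4 - 80 - 21) + √362) = 1/(-97 + √362)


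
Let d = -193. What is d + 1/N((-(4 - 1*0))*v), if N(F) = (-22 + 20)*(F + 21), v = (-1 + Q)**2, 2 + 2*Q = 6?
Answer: -6563/34 ≈ -193.03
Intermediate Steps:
Q = 2 (Q = -1 + (1/2)*6 = -1 + 3 = 2)
v = 1 (v = (-1 + 2)**2 = 1**2 = 1)
N(F) = -42 - 2*F (N(F) = -2*(21 + F) = -42 - 2*F)
d + 1/N((-(4 - 1*0))*v) = -193 + 1/(-42 - 2*(-(4 - 1*0))) = -193 + 1/(-42 - 2*(-(4 + 0))) = -193 + 1/(-42 - 2*(-1*4)) = -193 + 1/(-42 - (-8)) = -193 + 1/(-42 - 2*(-4)) = -193 + 1/(-42 + 8) = -193 + 1/(-34) = -193 - 1/34 = -6563/34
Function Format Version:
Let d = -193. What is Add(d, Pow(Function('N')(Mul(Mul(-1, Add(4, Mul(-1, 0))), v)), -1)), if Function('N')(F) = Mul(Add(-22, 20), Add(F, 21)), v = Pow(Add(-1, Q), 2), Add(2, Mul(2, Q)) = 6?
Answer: Rational(-6563, 34) ≈ -193.03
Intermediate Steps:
Q = 2 (Q = Add(-1, Mul(Rational(1, 2), 6)) = Add(-1, 3) = 2)
v = 1 (v = Pow(Add(-1, 2), 2) = Pow(1, 2) = 1)
Function('N')(F) = Add(-42, Mul(-2, F)) (Function('N')(F) = Mul(-2, Add(21, F)) = Add(-42, Mul(-2, F)))
Add(d, Pow(Function('N')(Mul(Mul(-1, Add(4, Mul(-1, 0))), v)), -1)) = Add(-193, Pow(Add(-42, Mul(-2, Mul(Mul(-1, Add(4, Mul(-1, 0))), 1))), -1)) = Add(-193, Pow(Add(-42, Mul(-2, Mul(Mul(-1, Add(4, 0)), 1))), -1)) = Add(-193, Pow(Add(-42, Mul(-2, Mul(Mul(-1, 4), 1))), -1)) = Add(-193, Pow(Add(-42, Mul(-2, Mul(-4, 1))), -1)) = Add(-193, Pow(Add(-42, Mul(-2, -4)), -1)) = Add(-193, Pow(Add(-42, 8), -1)) = Add(-193, Pow(-34, -1)) = Add(-193, Rational(-1, 34)) = Rational(-6563, 34)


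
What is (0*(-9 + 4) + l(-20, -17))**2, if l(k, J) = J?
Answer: 289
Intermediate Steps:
(0*(-9 + 4) + l(-20, -17))**2 = (0*(-9 + 4) - 17)**2 = (0*(-5) - 17)**2 = (0 - 17)**2 = (-17)**2 = 289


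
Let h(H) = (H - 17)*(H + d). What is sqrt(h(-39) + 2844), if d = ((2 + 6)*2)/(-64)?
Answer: sqrt(5042) ≈ 71.007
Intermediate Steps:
d = -1/4 (d = (8*2)*(-1/64) = 16*(-1/64) = -1/4 ≈ -0.25000)
h(H) = (-17 + H)*(-1/4 + H) (h(H) = (H - 17)*(H - 1/4) = (-17 + H)*(-1/4 + H))
sqrt(h(-39) + 2844) = sqrt((17/4 + (-39)**2 - 69/4*(-39)) + 2844) = sqrt((17/4 + 1521 + 2691/4) + 2844) = sqrt(2198 + 2844) = sqrt(5042)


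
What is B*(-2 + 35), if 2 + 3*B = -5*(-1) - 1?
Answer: 22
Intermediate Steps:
B = ⅔ (B = -⅔ + (-5*(-1) - 1)/3 = -⅔ + (5 - 1)/3 = -⅔ + (⅓)*4 = -⅔ + 4/3 = ⅔ ≈ 0.66667)
B*(-2 + 35) = 2*(-2 + 35)/3 = (⅔)*33 = 22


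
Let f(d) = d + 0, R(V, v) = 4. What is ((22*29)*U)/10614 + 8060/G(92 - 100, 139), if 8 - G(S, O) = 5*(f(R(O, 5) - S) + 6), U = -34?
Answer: -752824/7503 ≈ -100.34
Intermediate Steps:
f(d) = d
G(S, O) = -42 + 5*S (G(S, O) = 8 - 5*((4 - S) + 6) = 8 - 5*(10 - S) = 8 - (50 - 5*S) = 8 + (-50 + 5*S) = -42 + 5*S)
((22*29)*U)/10614 + 8060/G(92 - 100, 139) = ((22*29)*(-34))/10614 + 8060/(-42 + 5*(92 - 100)) = (638*(-34))*(1/10614) + 8060/(-42 + 5*(-8)) = -21692*1/10614 + 8060/(-42 - 40) = -374/183 + 8060/(-82) = -374/183 + 8060*(-1/82) = -374/183 - 4030/41 = -752824/7503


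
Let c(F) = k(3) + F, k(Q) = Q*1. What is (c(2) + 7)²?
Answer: 144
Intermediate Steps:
k(Q) = Q
c(F) = 3 + F
(c(2) + 7)² = ((3 + 2) + 7)² = (5 + 7)² = 12² = 144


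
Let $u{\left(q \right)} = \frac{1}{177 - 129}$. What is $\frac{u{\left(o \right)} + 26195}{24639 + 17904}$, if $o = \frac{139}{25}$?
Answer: $\frac{1257361}{2042064} \approx 0.61573$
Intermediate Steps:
$o = \frac{139}{25}$ ($o = 139 \cdot \frac{1}{25} = \frac{139}{25} \approx 5.56$)
$u{\left(q \right)} = \frac{1}{48}$
$\frac{u{\left(o \right)} + 26195}{24639 + 17904} = \frac{\frac{1}{48} + 26195}{24639 + 17904} = \frac{1257361}{48 \cdot 42543} = \frac{1257361}{48} \cdot \frac{1}{42543} = \frac{1257361}{2042064}$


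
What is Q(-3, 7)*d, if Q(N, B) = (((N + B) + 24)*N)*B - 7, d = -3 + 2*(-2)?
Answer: 4165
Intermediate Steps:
d = -7 (d = -3 - 4 = -7)
Q(N, B) = -7 + B*N*(24 + B + N) (Q(N, B) = (((B + N) + 24)*N)*B - 7 = ((24 + B + N)*N)*B - 7 = (N*(24 + B + N))*B - 7 = B*N*(24 + B + N) - 7 = -7 + B*N*(24 + B + N))
Q(-3, 7)*d = (-7 + 7*(-3)**2 - 3*7**2 + 24*7*(-3))*(-7) = (-7 + 7*9 - 3*49 - 504)*(-7) = (-7 + 63 - 147 - 504)*(-7) = -595*(-7) = 4165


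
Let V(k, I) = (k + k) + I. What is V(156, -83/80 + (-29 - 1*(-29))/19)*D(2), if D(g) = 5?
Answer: 24877/16 ≈ 1554.8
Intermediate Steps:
V(k, I) = I + 2*k (V(k, I) = 2*k + I = I + 2*k)
V(156, -83/80 + (-29 - 1*(-29))/19)*D(2) = ((-83/80 + (-29 - 1*(-29))/19) + 2*156)*5 = ((-83*1/80 + (-29 + 29)*(1/19)) + 312)*5 = ((-83/80 + 0*(1/19)) + 312)*5 = ((-83/80 + 0) + 312)*5 = (-83/80 + 312)*5 = (24877/80)*5 = 24877/16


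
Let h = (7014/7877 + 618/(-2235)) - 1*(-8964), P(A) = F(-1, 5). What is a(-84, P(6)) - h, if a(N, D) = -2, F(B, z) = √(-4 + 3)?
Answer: -52619363358/5868365 ≈ -8966.6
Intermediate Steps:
F(B, z) = I (F(B, z) = √(-1) = I)
P(A) = I
h = 52607626628/5868365 (h = (7014*(1/7877) + 618*(-1/2235)) + 8964 = (7014/7877 - 206/745) + 8964 = 3602768/5868365 + 8964 = 52607626628/5868365 ≈ 8964.6)
a(-84, P(6)) - h = -2 - 1*52607626628/5868365 = -2 - 52607626628/5868365 = -52619363358/5868365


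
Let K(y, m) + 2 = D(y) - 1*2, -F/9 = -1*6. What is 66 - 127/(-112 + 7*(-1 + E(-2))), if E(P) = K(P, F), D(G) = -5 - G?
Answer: 11215/168 ≈ 66.756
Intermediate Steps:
F = 54 (F = -(-9)*6 = -9*(-6) = 54)
K(y, m) = -9 - y (K(y, m) = -2 + ((-5 - y) - 1*2) = -2 + ((-5 - y) - 2) = -2 + (-7 - y) = -9 - y)
E(P) = -9 - P
66 - 127/(-112 + 7*(-1 + E(-2))) = 66 - 127/(-112 + 7*(-1 + (-9 - 1*(-2)))) = 66 - 127/(-112 + 7*(-1 + (-9 + 2))) = 66 - 127/(-112 + 7*(-1 - 7)) = 66 - 127/(-112 + 7*(-8)) = 66 - 127/(-112 - 56) = 66 - 127/(-168) = 66 - 127*(-1/168) = 66 + 127/168 = 11215/168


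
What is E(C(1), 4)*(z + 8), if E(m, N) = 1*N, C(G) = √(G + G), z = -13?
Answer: -20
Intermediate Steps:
C(G) = √2*√G (C(G) = √(2*G) = √2*√G)
E(m, N) = N
E(C(1), 4)*(z + 8) = 4*(-13 + 8) = 4*(-5) = -20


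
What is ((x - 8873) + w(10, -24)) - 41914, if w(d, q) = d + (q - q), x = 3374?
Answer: -47403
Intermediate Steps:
w(d, q) = d (w(d, q) = d + 0 = d)
((x - 8873) + w(10, -24)) - 41914 = ((3374 - 8873) + 10) - 41914 = (-5499 + 10) - 41914 = -5489 - 41914 = -47403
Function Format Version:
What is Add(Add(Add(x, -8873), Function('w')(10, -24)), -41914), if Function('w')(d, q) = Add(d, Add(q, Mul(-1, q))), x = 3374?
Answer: -47403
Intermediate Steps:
Function('w')(d, q) = d (Function('w')(d, q) = Add(d, 0) = d)
Add(Add(Add(x, -8873), Function('w')(10, -24)), -41914) = Add(Add(Add(3374, -8873), 10), -41914) = Add(Add(-5499, 10), -41914) = Add(-5489, -41914) = -47403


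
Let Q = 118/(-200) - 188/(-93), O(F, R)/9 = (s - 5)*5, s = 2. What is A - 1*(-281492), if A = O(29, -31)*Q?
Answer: 174405223/620 ≈ 2.8130e+5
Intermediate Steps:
O(F, R) = -135 (O(F, R) = 9*((2 - 5)*5) = 9*(-3*5) = 9*(-15) = -135)
Q = 13313/9300 (Q = 118*(-1/200) - 188*(-1/93) = -59/100 + 188/93 = 13313/9300 ≈ 1.4315)
A = -119817/620 (A = -135*13313/9300 = -119817/620 ≈ -193.25)
A - 1*(-281492) = -119817/620 - 1*(-281492) = -119817/620 + 281492 = 174405223/620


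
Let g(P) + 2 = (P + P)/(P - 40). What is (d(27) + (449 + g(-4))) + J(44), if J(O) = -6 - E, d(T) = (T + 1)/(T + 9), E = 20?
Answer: 41774/99 ≈ 421.96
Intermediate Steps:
g(P) = -2 + 2*P/(-40 + P) (g(P) = -2 + (P + P)/(P - 40) = -2 + (2*P)/(-40 + P) = -2 + 2*P/(-40 + P))
d(T) = (1 + T)/(9 + T)
J(O) = -26 (J(O) = -6 - 1*20 = -6 - 20 = -26)
(d(27) + (449 + g(-4))) + J(44) = ((1 + 27)/(9 + 27) + (449 + 80/(-40 - 4))) - 26 = (28/36 + (449 + 80/(-44))) - 26 = ((1/36)*28 + (449 + 80*(-1/44))) - 26 = (7/9 + (449 - 20/11)) - 26 = (7/9 + 4919/11) - 26 = 44348/99 - 26 = 41774/99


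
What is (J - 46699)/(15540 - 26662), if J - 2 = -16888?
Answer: 63585/11122 ≈ 5.7170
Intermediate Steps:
J = -16886 (J = 2 - 16888 = -16886)
(J - 46699)/(15540 - 26662) = (-16886 - 46699)/(15540 - 26662) = -63585/(-11122) = -63585*(-1/11122) = 63585/11122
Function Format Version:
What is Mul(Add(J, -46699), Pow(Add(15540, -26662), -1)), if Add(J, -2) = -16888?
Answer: Rational(63585, 11122) ≈ 5.7170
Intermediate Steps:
J = -16886 (J = Add(2, -16888) = -16886)
Mul(Add(J, -46699), Pow(Add(15540, -26662), -1)) = Mul(Add(-16886, -46699), Pow(Add(15540, -26662), -1)) = Mul(-63585, Pow(-11122, -1)) = Mul(-63585, Rational(-1, 11122)) = Rational(63585, 11122)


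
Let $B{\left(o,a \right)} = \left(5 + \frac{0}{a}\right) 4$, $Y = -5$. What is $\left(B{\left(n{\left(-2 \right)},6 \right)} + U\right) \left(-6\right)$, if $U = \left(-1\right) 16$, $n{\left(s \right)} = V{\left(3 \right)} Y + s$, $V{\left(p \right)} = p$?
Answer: $-24$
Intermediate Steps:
$n{\left(s \right)} = -15 + s$ ($n{\left(s \right)} = 3 \left(-5\right) + s = -15 + s$)
$B{\left(o,a \right)} = 20$ ($B{\left(o,a \right)} = \left(5 + 0\right) 4 = 5 \cdot 4 = 20$)
$U = -16$
$\left(B{\left(n{\left(-2 \right)},6 \right)} + U\right) \left(-6\right) = \left(20 - 16\right) \left(-6\right) = 4 \left(-6\right) = -24$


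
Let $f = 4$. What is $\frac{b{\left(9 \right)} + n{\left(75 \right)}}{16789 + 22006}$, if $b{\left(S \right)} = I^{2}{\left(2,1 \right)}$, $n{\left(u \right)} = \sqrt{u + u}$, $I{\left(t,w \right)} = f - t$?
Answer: $\frac{4}{38795} + \frac{\sqrt{6}}{7759} \approx 0.0004188$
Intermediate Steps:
$I{\left(t,w \right)} = 4 - t$
$n{\left(u \right)} = \sqrt{2} \sqrt{u}$ ($n{\left(u \right)} = \sqrt{2 u} = \sqrt{2} \sqrt{u}$)
$b{\left(S \right)} = 4$ ($b{\left(S \right)} = \left(4 - 2\right)^{2} = 2^{2} = 4$)
$\frac{b{\left(9 \right)} + n{\left(75 \right)}}{16789 + 22006} = \frac{4 + \sqrt{2} \sqrt{75}}{16789 + 22006} = \frac{4 + \sqrt{2} \cdot 5 \sqrt{3}}{38795} = \left(4 + 5 \sqrt{6}\right) \frac{1}{38795} = \frac{4}{38795} + \frac{\sqrt{6}}{7759}$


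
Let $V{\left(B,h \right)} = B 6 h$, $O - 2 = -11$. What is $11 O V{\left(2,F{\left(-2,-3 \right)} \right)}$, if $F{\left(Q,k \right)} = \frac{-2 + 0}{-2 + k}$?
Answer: $- \frac{2376}{5} \approx -475.2$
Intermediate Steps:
$O = -9$ ($O = 2 - 11 = -9$)
$F{\left(Q,k \right)} = - \frac{2}{-2 + k}$
$V{\left(B,h \right)} = 6 B h$
$11 O V{\left(2,F{\left(-2,-3 \right)} \right)} = 11 \left(-9\right) 6 \cdot 2 \left(- \frac{2}{-2 - 3}\right) = - 99 \cdot 6 \cdot 2 \left(- \frac{2}{-5}\right) = - 99 \cdot 6 \cdot 2 \left(\left(-2\right) \left(- \frac{1}{5}\right)\right) = - 99 \cdot 6 \cdot 2 \cdot \frac{2}{5} = \left(-99\right) \frac{24}{5} = - \frac{2376}{5}$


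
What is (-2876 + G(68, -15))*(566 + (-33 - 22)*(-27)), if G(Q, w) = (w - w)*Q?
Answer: -5898676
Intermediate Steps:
G(Q, w) = 0 (G(Q, w) = 0*Q = 0)
(-2876 + G(68, -15))*(566 + (-33 - 22)*(-27)) = (-2876 + 0)*(566 + (-33 - 22)*(-27)) = -2876*(566 - 55*(-27)) = -2876*(566 + 1485) = -2876*2051 = -5898676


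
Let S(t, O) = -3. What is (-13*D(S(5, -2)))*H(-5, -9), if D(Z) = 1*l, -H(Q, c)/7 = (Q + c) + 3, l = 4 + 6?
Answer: -10010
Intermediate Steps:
l = 10
H(Q, c) = -21 - 7*Q - 7*c (H(Q, c) = -7*((Q + c) + 3) = -7*(3 + Q + c) = -21 - 7*Q - 7*c)
D(Z) = 10 (D(Z) = 1*10 = 10)
(-13*D(S(5, -2)))*H(-5, -9) = (-13*10)*(-21 - 7*(-5) - 7*(-9)) = -130*(-21 + 35 + 63) = -130*77 = -10010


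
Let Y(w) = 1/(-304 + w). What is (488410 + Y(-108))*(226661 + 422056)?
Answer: 130538025778923/412 ≈ 3.1684e+11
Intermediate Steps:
(488410 + Y(-108))*(226661 + 422056) = (488410 + 1/(-304 - 108))*(226661 + 422056) = (488410 + 1/(-412))*648717 = (488410 - 1/412)*648717 = (201224919/412)*648717 = 130538025778923/412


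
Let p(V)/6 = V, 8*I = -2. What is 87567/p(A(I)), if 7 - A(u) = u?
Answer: 58378/29 ≈ 2013.0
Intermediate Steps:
I = -¼ (I = (⅛)*(-2) = -¼ ≈ -0.25000)
A(u) = 7 - u
p(V) = 6*V
87567/p(A(I)) = 87567/((6*(7 - 1*(-¼)))) = 87567/((6*(7 + ¼))) = 87567/((6*(29/4))) = 87567/(87/2) = 87567*(2/87) = 58378/29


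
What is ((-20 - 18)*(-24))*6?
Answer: 5472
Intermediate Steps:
((-20 - 18)*(-24))*6 = -38*(-24)*6 = 912*6 = 5472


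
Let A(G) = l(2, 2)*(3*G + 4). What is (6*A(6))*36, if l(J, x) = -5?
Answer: -23760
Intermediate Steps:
A(G) = -20 - 15*G (A(G) = -5*(3*G + 4) = -5*(4 + 3*G) = -20 - 15*G)
(6*A(6))*36 = (6*(-20 - 15*6))*36 = (6*(-20 - 90))*36 = (6*(-110))*36 = -660*36 = -23760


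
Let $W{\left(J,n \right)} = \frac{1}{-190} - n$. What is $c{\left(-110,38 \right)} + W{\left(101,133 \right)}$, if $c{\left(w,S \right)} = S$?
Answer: $- \frac{18051}{190} \approx -95.005$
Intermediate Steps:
$W{\left(J,n \right)} = - \frac{1}{190} - n$
$c{\left(-110,38 \right)} + W{\left(101,133 \right)} = 38 - \frac{25271}{190} = - \frac{18051}{190}$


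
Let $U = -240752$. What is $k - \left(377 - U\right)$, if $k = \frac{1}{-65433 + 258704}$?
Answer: $- \frac{46603242958}{193271} \approx -2.4113 \cdot 10^{5}$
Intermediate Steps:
$k = \frac{1}{193271} \approx 5.1741 \cdot 10^{-6}$
$k - \left(377 - U\right) = \frac{1}{193271} - \left(377 - -240752\right) = \frac{1}{193271} - \left(377 + 240752\right) = \frac{1}{193271} - 241129 = - \frac{46603242958}{193271}$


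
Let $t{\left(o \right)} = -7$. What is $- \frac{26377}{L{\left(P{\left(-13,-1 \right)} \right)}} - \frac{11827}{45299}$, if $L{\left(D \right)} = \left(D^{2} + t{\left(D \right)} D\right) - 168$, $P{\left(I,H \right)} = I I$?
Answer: $- \frac{1516664393}{1232585790} \approx -1.2305$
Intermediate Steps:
$P{\left(I,H \right)} = I^{2}$
$L{\left(D \right)} = -168 + D^{2} - 7 D$ ($L{\left(D \right)} = \left(D^{2} - 7 D\right) - 168 = -168 + D^{2} - 7 D$)
$- \frac{26377}{L{\left(P{\left(-13,-1 \right)} \right)}} - \frac{11827}{45299} = - \frac{26377}{-168 + \left(\left(-13\right)^{2}\right)^{2} - 7 \left(-13\right)^{2}} - \frac{11827}{45299} = - \frac{26377}{-168 + 169^{2} - 1183} - \frac{11827}{45299} = - \frac{26377}{-168 + 28561 - 1183} - \frac{11827}{45299} = - \frac{26377}{27210} - \frac{11827}{45299} = - \frac{1516664393}{1232585790}$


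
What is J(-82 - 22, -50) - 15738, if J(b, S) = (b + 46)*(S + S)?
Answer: -9938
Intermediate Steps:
J(b, S) = 2*S*(46 + b) (J(b, S) = (46 + b)*(2*S) = 2*S*(46 + b))
J(-82 - 22, -50) - 15738 = 2*(-50)*(46 + (-82 - 22)) - 15738 = 2*(-50)*(46 - 104) - 15738 = 2*(-50)*(-58) - 15738 = 5800 - 15738 = -9938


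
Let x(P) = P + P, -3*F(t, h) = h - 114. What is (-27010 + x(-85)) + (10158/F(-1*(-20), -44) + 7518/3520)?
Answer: -3751993119/139040 ≈ -26985.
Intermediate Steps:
F(t, h) = 38 - h/3 (F(t, h) = -(h - 114)/3 = -(-114 + h)/3 = 38 - h/3)
x(P) = 2*P
(-27010 + x(-85)) + (10158/F(-1*(-20), -44) + 7518/3520) = (-27010 + 2*(-85)) + (10158/(38 - 1/3*(-44)) + 7518/3520) = (-27010 - 170) + (10158/(38 + 44/3) + 7518*(1/3520)) = -27180 + (10158/(158/3) + 3759/1760) = -27180 + (10158*(3/158) + 3759/1760) = -27180 + (15237/79 + 3759/1760) = -27180 + 27114081/139040 = -3751993119/139040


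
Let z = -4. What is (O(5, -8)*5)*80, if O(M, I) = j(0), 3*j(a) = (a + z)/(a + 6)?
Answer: -800/9 ≈ -88.889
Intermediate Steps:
j(a) = (-4 + a)/(3*(6 + a)) (j(a) = ((a - 4)/(a + 6))/3 = ((-4 + a)/(6 + a))/3 = (-4 + a)/(3*(6 + a)))
O(M, I) = -2/9 (O(M, I) = (-4 + 0)/(3*(6 + 0)) = (⅓)*(-4)/6 = (⅓)*(⅙)*(-4) = -2/9)
(O(5, -8)*5)*80 = -2/9*5*80 = -10/9*80 = -800/9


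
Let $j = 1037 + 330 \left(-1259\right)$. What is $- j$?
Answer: $414433$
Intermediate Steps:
$j = -414433$ ($j = 1037 - 415470 = -414433$)
$- j = \left(-1\right) \left(-414433\right) = 414433$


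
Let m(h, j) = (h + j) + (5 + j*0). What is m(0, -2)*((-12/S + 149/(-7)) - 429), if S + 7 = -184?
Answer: -1805844/1337 ≈ -1350.7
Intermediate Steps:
S = -191 (S = -7 - 184 = -191)
m(h, j) = 5 + h + j (m(h, j) = (h + j) + (5 + 0) = (h + j) + 5 = 5 + h + j)
m(0, -2)*((-12/S + 149/(-7)) - 429) = (5 + 0 - 2)*((-12/(-191) + 149/(-7)) - 429) = 3*((-12*(-1/191) + 149*(-⅐)) - 429) = 3*((12/191 - 149/7) - 429) = 3*(-28375/1337 - 429) = 3*(-601948/1337) = -1805844/1337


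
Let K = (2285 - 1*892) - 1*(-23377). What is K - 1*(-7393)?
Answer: 32163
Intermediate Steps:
K = 24770 (K = (2285 - 892) + 23377 = 1393 + 23377 = 24770)
K - 1*(-7393) = 24770 - 1*(-7393) = 24770 + 7393 = 32163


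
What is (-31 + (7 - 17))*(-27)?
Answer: 1107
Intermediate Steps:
(-31 + (7 - 17))*(-27) = (-31 - 10)*(-27) = -41*(-27) = 1107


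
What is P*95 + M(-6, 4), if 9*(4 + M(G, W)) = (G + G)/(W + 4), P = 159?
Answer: 90605/6 ≈ 15101.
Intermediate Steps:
M(G, W) = -4 + 2*G/(9*(4 + W)) (M(G, W) = -4 + ((G + G)/(W + 4))/9 = -4 + ((2*G)/(4 + W))/9 = -4 + (2*G/(4 + W))/9 = -4 + 2*G/(9*(4 + W)))
P*95 + M(-6, 4) = 159*95 + 2*(-72 - 6 - 18*4)/(9*(4 + 4)) = 15105 + (2/9)*(-72 - 6 - 72)/8 = 15105 + (2/9)*(⅛)*(-150) = 15105 - 25/6 = 90605/6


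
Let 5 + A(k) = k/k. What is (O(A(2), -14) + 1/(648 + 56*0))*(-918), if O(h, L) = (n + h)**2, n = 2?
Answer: -44081/12 ≈ -3673.4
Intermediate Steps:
A(k) = -4 (A(k) = -5 + k/k = -5 + 1 = -4)
O(h, L) = (2 + h)**2
(O(A(2), -14) + 1/(648 + 56*0))*(-918) = ((2 - 4)**2 + 1/(648 + 56*0))*(-918) = ((-2)**2 + 1/(648 + 0))*(-918) = (4 + 1/648)*(-918) = (2593/648)*(-918) = -44081/12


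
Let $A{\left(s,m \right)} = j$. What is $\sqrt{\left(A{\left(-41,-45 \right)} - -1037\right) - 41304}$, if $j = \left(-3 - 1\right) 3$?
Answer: $i \sqrt{40279} \approx 200.7 i$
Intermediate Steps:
$j = -12$ ($j = \left(-4\right) 3 = -12$)
$A{\left(s,m \right)} = -12$
$\sqrt{\left(A{\left(-41,-45 \right)} - -1037\right) - 41304} = \sqrt{\left(-12 - -1037\right) - 41304} = \sqrt{\left(-12 + 1037\right) - 41304} = \sqrt{1025 - 41304} = \sqrt{-40279} = i \sqrt{40279}$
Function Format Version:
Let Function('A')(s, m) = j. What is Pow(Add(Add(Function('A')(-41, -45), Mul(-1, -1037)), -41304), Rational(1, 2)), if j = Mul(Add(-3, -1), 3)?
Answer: Mul(I, Pow(40279, Rational(1, 2))) ≈ Mul(200.70, I)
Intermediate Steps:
j = -12 (j = Mul(-4, 3) = -12)
Function('A')(s, m) = -12
Pow(Add(Add(Function('A')(-41, -45), Mul(-1, -1037)), -41304), Rational(1, 2)) = Pow(Add(Add(-12, Mul(-1, -1037)), -41304), Rational(1, 2)) = Pow(Add(Add(-12, 1037), -41304), Rational(1, 2)) = Pow(Add(1025, -41304), Rational(1, 2)) = Pow(-40279, Rational(1, 2)) = Mul(I, Pow(40279, Rational(1, 2)))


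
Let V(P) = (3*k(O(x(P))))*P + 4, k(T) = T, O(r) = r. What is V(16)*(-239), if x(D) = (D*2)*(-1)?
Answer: 366148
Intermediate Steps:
x(D) = -2*D (x(D) = (2*D)*(-1) = -2*D)
V(P) = 4 - 6*P**2 (V(P) = (3*(-2*P))*P + 4 = (-6*P)*P + 4 = -6*P**2 + 4 = 4 - 6*P**2)
V(16)*(-239) = (4 - 6*16**2)*(-239) = (4 - 6*256)*(-239) = (4 - 1536)*(-239) = -1532*(-239) = 366148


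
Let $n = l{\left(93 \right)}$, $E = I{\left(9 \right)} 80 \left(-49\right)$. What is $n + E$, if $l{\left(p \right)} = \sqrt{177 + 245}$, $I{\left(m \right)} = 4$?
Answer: $-15680 + \sqrt{422} \approx -15659.0$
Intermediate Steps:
$l{\left(p \right)} = \sqrt{422}$
$E = -15680$ ($E = 4 \cdot 80 \left(-49\right) = 320 \left(-49\right) = -15680$)
$n = \sqrt{422} \approx 20.543$
$n + E = \sqrt{422} - 15680 = -15680 + \sqrt{422}$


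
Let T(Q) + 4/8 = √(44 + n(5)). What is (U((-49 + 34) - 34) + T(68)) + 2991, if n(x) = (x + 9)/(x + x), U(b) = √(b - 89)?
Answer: 5981/2 + √1135/5 + I*√138 ≈ 2997.2 + 11.747*I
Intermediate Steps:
U(b) = √(-89 + b)
n(x) = (9 + x)/(2*x) (n(x) = (9 + x)/((2*x)) = (9 + x)*(1/(2*x)) = (9 + x)/(2*x))
T(Q) = -½ + √1135/5 (T(Q) = -½ + √(44 + (½)*(9 + 5)/5) = -½ + √(44 + (½)*(⅕)*14) = -½ + √(44 + 7/5) = -½ + √(227/5) = -½ + √1135/5)
(U((-49 + 34) - 34) + T(68)) + 2991 = (√(-89 + ((-49 + 34) - 34)) + (-½ + √1135/5)) + 2991 = (√(-89 + (-15 - 34)) + (-½ + √1135/5)) + 2991 = (√(-89 - 49) + (-½ + √1135/5)) + 2991 = (√(-138) + (-½ + √1135/5)) + 2991 = (I*√138 + (-½ + √1135/5)) + 2991 = (-½ + √1135/5 + I*√138) + 2991 = 5981/2 + √1135/5 + I*√138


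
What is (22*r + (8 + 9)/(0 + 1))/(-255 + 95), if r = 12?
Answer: -281/160 ≈ -1.7563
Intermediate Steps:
(22*r + (8 + 9)/(0 + 1))/(-255 + 95) = (22*12 + (8 + 9)/(0 + 1))/(-255 + 95) = (264 + 17/1)/(-160) = -(264 + 17*1)/160 = -(264 + 17)/160 = -1/160*281 = -281/160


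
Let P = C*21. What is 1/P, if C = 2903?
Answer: 1/60963 ≈ 1.6403e-5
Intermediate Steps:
P = 60963 (P = 2903*21 = 60963)
1/P = 1/60963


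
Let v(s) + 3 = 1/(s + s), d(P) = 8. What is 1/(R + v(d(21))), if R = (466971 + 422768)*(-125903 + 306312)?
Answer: 16/2568270771969 ≈ 6.2299e-12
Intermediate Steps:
v(s) = -3 + 1/(2*s) (v(s) = -3 + 1/(s + s) = -3 + 1/(2*s))
R = 160516923251 (R = 889739*180409 = 160516923251)
1/(R + v(d(21))) = 1/(160516923251 + (-3 + (½)/8)) = 1/(160516923251 + (-3 + (½)*(⅛))) = 1/(160516923251 + (-3 + 1/16)) = 1/(160516923251 - 47/16) = 1/(2568270771969/16) = 16/2568270771969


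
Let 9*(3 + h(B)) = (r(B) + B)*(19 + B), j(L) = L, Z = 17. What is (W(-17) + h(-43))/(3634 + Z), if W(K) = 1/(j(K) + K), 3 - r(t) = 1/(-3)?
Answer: 31441/1117206 ≈ 0.028143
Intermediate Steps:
r(t) = 10/3 (r(t) = 3 - 1/(-3) = 3 - 1*(-⅓) = 3 + ⅓ = 10/3)
h(B) = -3 + (19 + B)*(10/3 + B)/9 (h(B) = -3 + ((10/3 + B)*(19 + B))/9 = -3 + ((19 + B)*(10/3 + B))/9 = -3 + (19 + B)*(10/3 + B)/9)
W(K) = 1/(2*K) (W(K) = 1/(K + K) = 1/(2*K))
(W(-17) + h(-43))/(3634 + Z) = ((½)/(-17) + (109/27 + (⅑)*(-43)² + (67/27)*(-43)))/(3634 + 17) = ((½)*(-1/17) + (109/27 + (⅑)*1849 - 2881/27))/3651 = (-1/34 + (109/27 + 1849/9 - 2881/27))*(1/3651) = (-1/34 + 925/9)*(1/3651) = (31441/306)*(1/3651) = 31441/1117206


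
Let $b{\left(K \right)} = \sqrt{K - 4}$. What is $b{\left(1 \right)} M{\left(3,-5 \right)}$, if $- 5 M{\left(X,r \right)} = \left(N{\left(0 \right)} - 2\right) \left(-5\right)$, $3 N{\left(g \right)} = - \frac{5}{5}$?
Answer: $- \frac{7 i \sqrt{3}}{3} \approx - 4.0415 i$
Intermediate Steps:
$N{\left(g \right)} = - \frac{1}{3}$ ($N{\left(g \right)} = \frac{\left(-5\right) \frac{1}{5}}{3} = \frac{1}{3} \left(-1\right) = - \frac{1}{3}$)
$b{\left(K \right)} = \sqrt{-4 + K}$
$M{\left(X,r \right)} = - \frac{7}{3}$ ($M{\left(X,r \right)} = - \frac{\left(- \frac{1}{3} - 2\right) \left(-5\right)}{5} = - \frac{\left(- \frac{7}{3}\right) \left(-5\right)}{5} = \left(- \frac{1}{5}\right) \frac{35}{3} = - \frac{7}{3}$)
$b{\left(1 \right)} M{\left(3,-5 \right)} = \sqrt{-4 + 1} \left(- \frac{7}{3}\right) = \sqrt{-3} \left(- \frac{7}{3}\right) = i \sqrt{3} \left(- \frac{7}{3}\right) = - \frac{7 i \sqrt{3}}{3}$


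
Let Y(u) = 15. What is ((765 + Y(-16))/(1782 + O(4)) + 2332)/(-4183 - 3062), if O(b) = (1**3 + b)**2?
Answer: -14096/43785 ≈ -0.32194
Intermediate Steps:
O(b) = (1 + b)**2
((765 + Y(-16))/(1782 + O(4)) + 2332)/(-4183 - 3062) = ((765 + 15)/(1782 + (1 + 4)**2) + 2332)/(-4183 - 3062) = (780/(1782 + 5**2) + 2332)/(-7245) = (780/(1782 + 25) + 2332)*(-1/7245) = (780/1807 + 2332)*(-1/7245) = (780*(1/1807) + 2332)*(-1/7245) = (60/139 + 2332)*(-1/7245) = (324208/139)*(-1/7245) = -14096/43785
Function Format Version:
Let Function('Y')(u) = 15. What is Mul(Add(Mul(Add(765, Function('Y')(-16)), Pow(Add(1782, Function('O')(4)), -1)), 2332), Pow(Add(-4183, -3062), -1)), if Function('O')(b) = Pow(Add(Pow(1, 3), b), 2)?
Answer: Rational(-14096, 43785) ≈ -0.32194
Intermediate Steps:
Function('O')(b) = Pow(Add(1, b), 2)
Mul(Add(Mul(Add(765, Function('Y')(-16)), Pow(Add(1782, Function('O')(4)), -1)), 2332), Pow(Add(-4183, -3062), -1)) = Mul(Add(Mul(Add(765, 15), Pow(Add(1782, Pow(Add(1, 4), 2)), -1)), 2332), Pow(Add(-4183, -3062), -1)) = Mul(Add(Mul(780, Pow(Add(1782, Pow(5, 2)), -1)), 2332), Pow(-7245, -1)) = Mul(Add(Mul(780, Pow(Add(1782, 25), -1)), 2332), Rational(-1, 7245)) = Mul(Add(Mul(780, Pow(1807, -1)), 2332), Rational(-1, 7245)) = Mul(Add(Mul(780, Rational(1, 1807)), 2332), Rational(-1, 7245)) = Mul(Add(Rational(60, 139), 2332), Rational(-1, 7245)) = Mul(Rational(324208, 139), Rational(-1, 7245)) = Rational(-14096, 43785)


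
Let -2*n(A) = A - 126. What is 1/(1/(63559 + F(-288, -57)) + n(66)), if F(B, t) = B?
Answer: 63271/1898131 ≈ 0.033333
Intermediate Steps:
n(A) = 63 - A/2 (n(A) = -(A - 126)/2 = -(-126 + A)/2 = 63 - A/2)
1/(1/(63559 + F(-288, -57)) + n(66)) = 1/(1/(63559 - 288) + (63 - 1/2*66)) = 1/(1/63271 + (63 - 33)) = 1/(1/63271 + 30) = 1/(1898131/63271) = 63271/1898131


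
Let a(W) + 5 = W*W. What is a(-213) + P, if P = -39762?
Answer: 5602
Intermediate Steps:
a(W) = -5 + W**2 (a(W) = -5 + W*W = -5 + W**2)
a(-213) + P = (-5 + (-213)**2) - 39762 = (-5 + 45369) - 39762 = 45364 - 39762 = 5602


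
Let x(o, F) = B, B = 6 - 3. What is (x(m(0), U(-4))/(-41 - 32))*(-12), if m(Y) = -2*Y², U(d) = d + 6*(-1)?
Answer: 36/73 ≈ 0.49315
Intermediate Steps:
U(d) = -6 + d (U(d) = d - 6 = -6 + d)
B = 3
x(o, F) = 3
(x(m(0), U(-4))/(-41 - 32))*(-12) = (3/(-41 - 32))*(-12) = (3/(-73))*(-12) = (3*(-1/73))*(-12) = -3/73*(-12) = 36/73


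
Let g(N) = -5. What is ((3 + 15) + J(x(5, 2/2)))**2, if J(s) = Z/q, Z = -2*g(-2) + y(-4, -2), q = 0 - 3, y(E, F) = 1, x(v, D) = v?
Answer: 1849/9 ≈ 205.44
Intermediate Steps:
q = -3
Z = 11 (Z = -2*(-5) + 1 = 10 + 1 = 11)
J(s) = -11/3 (J(s) = 11/(-3) = 11*(-1/3) = -11/3)
((3 + 15) + J(x(5, 2/2)))**2 = ((3 + 15) - 11/3)**2 = (18 - 11/3)**2 = (43/3)**2 = 1849/9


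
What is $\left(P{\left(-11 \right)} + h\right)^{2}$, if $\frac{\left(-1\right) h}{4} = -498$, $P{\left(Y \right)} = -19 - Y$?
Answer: $3936256$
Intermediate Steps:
$h = 1992$ ($h = \left(-4\right) \left(-498\right) = 1992$)
$\left(P{\left(-11 \right)} + h\right)^{2} = \left(\left(-19 - -11\right) + 1992\right)^{2} = \left(\left(-19 + 11\right) + 1992\right)^{2} = \left(-8 + 1992\right)^{2} = 1984^{2} = 3936256$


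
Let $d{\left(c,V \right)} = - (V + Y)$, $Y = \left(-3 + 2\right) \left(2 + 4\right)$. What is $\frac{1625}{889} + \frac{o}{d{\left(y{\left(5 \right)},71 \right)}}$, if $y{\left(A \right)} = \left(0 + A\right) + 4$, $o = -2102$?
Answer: $\frac{1974303}{57785} \approx 34.166$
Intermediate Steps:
$Y = -6$ ($Y = \left(-1\right) 6 = -6$)
$y{\left(A \right)} = 4 + A$ ($y{\left(A \right)} = A + 4 = 4 + A$)
$d{\left(c,V \right)} = 6 - V$ ($d{\left(c,V \right)} = - (V - 6) = - (-6 + V) = 6 - V$)
$\frac{1625}{889} + \frac{o}{d{\left(y{\left(5 \right)},71 \right)}} = \frac{1625}{889} - \frac{2102}{6 - 71} = 1625 \cdot \frac{1}{889} - \frac{2102}{6 - 71} = \frac{1625}{889} - \frac{2102}{-65} = \frac{1625}{889} - - \frac{2102}{65} = \frac{1625}{889} + \frac{2102}{65} = \frac{1974303}{57785}$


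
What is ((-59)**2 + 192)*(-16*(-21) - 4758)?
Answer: -16242006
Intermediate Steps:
((-59)**2 + 192)*(-16*(-21) - 4758) = (3481 + 192)*(336 - 4758) = 3673*(-4422) = -16242006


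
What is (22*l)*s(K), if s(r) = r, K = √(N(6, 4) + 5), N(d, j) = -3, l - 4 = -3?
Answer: 22*√2 ≈ 31.113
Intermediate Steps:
l = 1 (l = 4 - 3 = 1)
K = √2 (K = √(-3 + 5) = √2 ≈ 1.4142)
(22*l)*s(K) = (22*1)*√2 = 22*√2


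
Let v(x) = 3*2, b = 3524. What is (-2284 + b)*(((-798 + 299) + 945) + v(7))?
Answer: 560480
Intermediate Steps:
v(x) = 6
(-2284 + b)*(((-798 + 299) + 945) + v(7)) = (-2284 + 3524)*(((-798 + 299) + 945) + 6) = 1240*((-499 + 945) + 6) = 1240*(446 + 6) = 1240*452 = 560480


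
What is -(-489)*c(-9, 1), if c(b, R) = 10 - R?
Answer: 4401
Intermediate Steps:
-(-489)*c(-9, 1) = -(-489)*(10 - 1*1) = -(-489)*(10 - 1) = -(-489)*9 = -1*(-4401) = 4401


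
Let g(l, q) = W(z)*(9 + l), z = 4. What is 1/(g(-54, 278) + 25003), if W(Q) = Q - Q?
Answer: 1/25003 ≈ 3.9995e-5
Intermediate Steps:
W(Q) = 0
g(l, q) = 0 (g(l, q) = 0*(9 + l) = 0)
1/(g(-54, 278) + 25003) = 1/(0 + 25003) = 1/25003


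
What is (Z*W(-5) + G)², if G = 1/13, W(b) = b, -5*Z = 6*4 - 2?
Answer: 82369/169 ≈ 487.39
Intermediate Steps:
Z = -22/5 (Z = -(6*4 - 2)/5 = -(24 - 2)/5 = -⅕*22 = -22/5 ≈ -4.4000)
G = 1/13 ≈ 0.076923
(Z*W(-5) + G)² = (-22/5*(-5) + 1/13)² = (22 + 1/13)² = (287/13)² = 82369/169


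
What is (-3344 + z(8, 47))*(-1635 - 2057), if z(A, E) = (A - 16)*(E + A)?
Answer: 13970528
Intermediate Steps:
z(A, E) = (-16 + A)*(A + E)
(-3344 + z(8, 47))*(-1635 - 2057) = (-3344 + (8² - 16*8 - 16*47 + 8*47))*(-1635 - 2057) = (-3344 + (64 - 128 - 752 + 376))*(-3692) = (-3344 - 440)*(-3692) = -3784*(-3692) = 13970528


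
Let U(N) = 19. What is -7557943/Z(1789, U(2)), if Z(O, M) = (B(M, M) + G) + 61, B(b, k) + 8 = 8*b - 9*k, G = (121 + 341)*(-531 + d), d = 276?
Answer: 7557943/117776 ≈ 64.172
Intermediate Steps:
G = -117810 (G = (121 + 341)*(-531 + 276) = 462*(-255) = -117810)
B(b, k) = -8 - 9*k + 8*b (B(b, k) = -8 + (8*b - 9*k) = -8 + (-9*k + 8*b) = -8 - 9*k + 8*b)
Z(O, M) = -117757 - M (Z(O, M) = ((-8 - 9*M + 8*M) - 117810) + 61 = ((-8 - M) - 117810) + 61 = (-117818 - M) + 61 = -117757 - M)
-7557943/Z(1789, U(2)) = -7557943/(-117757 - 1*19) = -7557943/(-117757 - 19) = -7557943/(-117776) = -7557943*(-1/117776) = 7557943/117776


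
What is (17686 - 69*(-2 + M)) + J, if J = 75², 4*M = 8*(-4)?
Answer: 24001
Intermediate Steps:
M = -8 (M = (8*(-4))/4 = (¼)*(-32) = -8)
J = 5625
(17686 - 69*(-2 + M)) + J = (17686 - 69*(-2 - 8)) + 5625 = (17686 - 69*(-10)) + 5625 = (17686 + 690) + 5625 = 18376 + 5625 = 24001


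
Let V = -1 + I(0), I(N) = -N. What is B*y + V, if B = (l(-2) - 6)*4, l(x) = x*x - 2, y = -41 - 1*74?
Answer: 1839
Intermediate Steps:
y = -115 (y = -41 - 74 = -115)
V = -1 (V = -1 - 1*0 = -1 + 0 = -1)
l(x) = -2 + x**2 (l(x) = x**2 - 2 = -2 + x**2)
B = -16 (B = ((-2 + (-2)**2) - 6)*4 = ((-2 + 4) - 6)*4 = (2 - 6)*4 = -4*4 = -16)
B*y + V = -16*(-115) - 1 = 1840 - 1 = 1839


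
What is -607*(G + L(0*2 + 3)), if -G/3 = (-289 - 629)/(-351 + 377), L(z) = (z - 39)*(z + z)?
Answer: 868617/13 ≈ 66817.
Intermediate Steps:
L(z) = 2*z*(-39 + z) (L(z) = (-39 + z)*(2*z) = 2*z*(-39 + z))
G = 1377/13 (G = -3*(-289 - 629)/(-351 + 377) = -(-2754)/26 = -3*(-459/13) = 1377/13 ≈ 105.92)
-607*(G + L(0*2 + 3)) = -607*(1377/13 + 2*(0*2 + 3)*(-39 + (0*2 + 3))) = -607*(1377/13 + 2*(0 + 3)*(-39 + (0 + 3))) = -607*(1377/13 + 2*3*(-39 + 3)) = -607*(1377/13 + 2*3*(-36)) = -607*(1377/13 - 216) = -607*(-1431/13) = 868617/13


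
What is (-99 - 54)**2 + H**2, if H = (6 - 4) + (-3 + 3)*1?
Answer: 23413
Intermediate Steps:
H = 2 (H = 2 + 0*1 = 2 + 0 = 2)
(-99 - 54)**2 + H**2 = (-99 - 54)**2 + 2**2 = (-153)**2 + 4 = 23409 + 4 = 23413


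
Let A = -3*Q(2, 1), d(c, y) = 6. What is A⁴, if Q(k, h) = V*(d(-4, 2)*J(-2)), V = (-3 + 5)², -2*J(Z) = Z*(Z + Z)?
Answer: 6879707136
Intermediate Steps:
J(Z) = -Z² (J(Z) = -Z*(Z + Z)/2 = -Z*2*Z/2 = -Z²)
V = 4 (V = 2² = 4)
Q(k, h) = -96 (Q(k, h) = 4*(6*(-1*(-2)²)) = 4*(6*(-1*4)) = 4*(6*(-4)) = 4*(-24) = -96)
A = 288 (A = -3*(-96) = 288)
A⁴ = 288⁴ = 6879707136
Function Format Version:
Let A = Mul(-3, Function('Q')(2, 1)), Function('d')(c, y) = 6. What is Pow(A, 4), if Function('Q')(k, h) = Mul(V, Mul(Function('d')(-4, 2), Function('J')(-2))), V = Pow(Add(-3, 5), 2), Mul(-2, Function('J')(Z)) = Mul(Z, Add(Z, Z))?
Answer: 6879707136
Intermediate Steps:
Function('J')(Z) = Mul(-1, Pow(Z, 2)) (Function('J')(Z) = Mul(Rational(-1, 2), Mul(Z, Add(Z, Z))) = Mul(Rational(-1, 2), Mul(Z, Mul(2, Z))) = Mul(Rational(-1, 2), Mul(2, Pow(Z, 2))) = Mul(-1, Pow(Z, 2)))
V = 4 (V = Pow(2, 2) = 4)
Function('Q')(k, h) = -96 (Function('Q')(k, h) = Mul(4, Mul(6, Mul(-1, Pow(-2, 2)))) = Mul(4, Mul(6, Mul(-1, 4))) = Mul(4, Mul(6, -4)) = Mul(4, -24) = -96)
A = 288 (A = Mul(-3, -96) = 288)
Pow(A, 4) = Pow(288, 4) = 6879707136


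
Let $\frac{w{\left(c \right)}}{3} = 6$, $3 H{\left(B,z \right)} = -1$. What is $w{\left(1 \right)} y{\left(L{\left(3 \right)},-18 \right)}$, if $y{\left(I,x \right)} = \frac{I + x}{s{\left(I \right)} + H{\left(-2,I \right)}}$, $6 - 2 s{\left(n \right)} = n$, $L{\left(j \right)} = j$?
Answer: $- \frac{1620}{7} \approx -231.43$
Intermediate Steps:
$s{\left(n \right)} = 3 - \frac{n}{2}$
$H{\left(B,z \right)} = - \frac{1}{3}$ ($H{\left(B,z \right)} = \frac{1}{3} \left(-1\right) = - \frac{1}{3}$)
$y{\left(I,x \right)} = \frac{I + x}{\frac{8}{3} - \frac{I}{2}}$ ($y{\left(I,x \right)} = \frac{I + x}{\left(3 - \frac{I}{2}\right) - \frac{1}{3}} = \frac{I + x}{\frac{8}{3} - \frac{I}{2}}$)
$w{\left(c \right)} = 18$ ($w{\left(c \right)} = 3 \cdot 6 = 18$)
$w{\left(1 \right)} y{\left(L{\left(3 \right)},-18 \right)} = 18 \frac{6 \left(\left(-1\right) 3 - -18\right)}{-16 + 3 \cdot 3} = 18 \frac{6 \left(-3 + 18\right)}{-16 + 9} = 18 \cdot 6 \frac{1}{-7} \cdot 15 = 18 \cdot 6 \left(- \frac{1}{7}\right) 15 = 18 \left(- \frac{90}{7}\right) = - \frac{1620}{7}$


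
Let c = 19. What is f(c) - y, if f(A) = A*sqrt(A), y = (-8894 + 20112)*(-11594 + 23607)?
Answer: -134761834 + 19*sqrt(19) ≈ -1.3476e+8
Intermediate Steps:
y = 134761834 (y = 11218*12013 = 134761834)
f(A) = A**(3/2)
f(c) - y = 19**(3/2) - 1*134761834 = 19*sqrt(19) - 134761834 = -134761834 + 19*sqrt(19)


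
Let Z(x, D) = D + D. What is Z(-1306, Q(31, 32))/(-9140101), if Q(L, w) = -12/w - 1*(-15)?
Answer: -117/36560404 ≈ -3.2002e-6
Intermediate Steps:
Q(L, w) = 15 - 12/w (Q(L, w) = -12/w + 15 = 15 - 12/w)
Z(x, D) = 2*D
Z(-1306, Q(31, 32))/(-9140101) = (2*(15 - 12/32))/(-9140101) = (2*(15 - 12*1/32))*(-1/9140101) = (2*(15 - 3/8))*(-1/9140101) = (2*(117/8))*(-1/9140101) = (117/4)*(-1/9140101) = -117/36560404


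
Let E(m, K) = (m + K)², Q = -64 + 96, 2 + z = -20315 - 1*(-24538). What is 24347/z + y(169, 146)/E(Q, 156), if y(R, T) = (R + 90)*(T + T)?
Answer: 294936539/37296756 ≈ 7.9078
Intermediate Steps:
z = 4221 (z = -2 + (-20315 - 1*(-24538)) = -2 + (-20315 + 24538) = -2 + 4223 = 4221)
y(R, T) = 2*T*(90 + R) (y(R, T) = (90 + R)*(2*T) = 2*T*(90 + R))
Q = 32
E(m, K) = (K + m)²
24347/z + y(169, 146)/E(Q, 156) = 24347/4221 + (2*146*(90 + 169))/((156 + 32)²) = 24347*(1/4221) + (2*146*259)/(188²) = 24347/4221 + 75628/35344 = 24347/4221 + 75628*(1/35344) = 24347/4221 + 18907/8836 = 294936539/37296756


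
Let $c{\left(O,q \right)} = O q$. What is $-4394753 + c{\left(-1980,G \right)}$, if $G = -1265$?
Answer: $-1890053$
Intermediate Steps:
$-4394753 + c{\left(-1980,G \right)} = -4394753 - -2504700 = -4394753 + 2504700 = -1890053$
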